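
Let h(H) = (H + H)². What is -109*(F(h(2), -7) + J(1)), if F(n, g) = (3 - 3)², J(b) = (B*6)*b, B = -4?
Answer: 2616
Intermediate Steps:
h(H) = 4*H² (h(H) = (2*H)² = 4*H²)
J(b) = -24*b (J(b) = (-4*6)*b = -24*b)
F(n, g) = 0 (F(n, g) = 0² = 0)
-109*(F(h(2), -7) + J(1)) = -109*(0 - 24*1) = -109*(0 - 24) = -109*(-24) = 2616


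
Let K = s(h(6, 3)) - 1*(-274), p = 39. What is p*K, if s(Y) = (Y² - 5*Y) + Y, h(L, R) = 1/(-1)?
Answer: 10881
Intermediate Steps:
h(L, R) = -1
s(Y) = Y² - 4*Y
K = 279 (K = -(-4 - 1) - 1*(-274) = -1*(-5) + 274 = 5 + 274 = 279)
p*K = 39*279 = 10881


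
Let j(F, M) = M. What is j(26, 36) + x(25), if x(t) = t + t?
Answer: 86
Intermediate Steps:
x(t) = 2*t
j(26, 36) + x(25) = 36 + 2*25 = 36 + 50 = 86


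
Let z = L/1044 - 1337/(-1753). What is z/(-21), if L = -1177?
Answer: 667453/38432772 ≈ 0.017367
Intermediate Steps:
z = -667453/1830132 (z = -1177/1044 - 1337/(-1753) = -1177*1/1044 - 1337*(-1/1753) = -1177/1044 + 1337/1753 = -667453/1830132 ≈ -0.36470)
z/(-21) = -667453/1830132/(-21) = -1/21*(-667453/1830132) = 667453/38432772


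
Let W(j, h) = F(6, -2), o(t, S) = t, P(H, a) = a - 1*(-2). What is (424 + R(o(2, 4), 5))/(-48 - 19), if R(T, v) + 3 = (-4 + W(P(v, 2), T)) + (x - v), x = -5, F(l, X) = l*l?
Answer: -443/67 ≈ -6.6119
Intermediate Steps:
P(H, a) = 2 + a (P(H, a) = a + 2 = 2 + a)
F(l, X) = l²
W(j, h) = 36 (W(j, h) = 6² = 36)
R(T, v) = 24 - v (R(T, v) = -3 + ((-4 + 36) + (-5 - v)) = -3 + (32 + (-5 - v)) = -3 + (27 - v) = 24 - v)
(424 + R(o(2, 4), 5))/(-48 - 19) = (424 + (24 - 1*5))/(-48 - 19) = (424 + (24 - 5))/(-67) = (424 + 19)*(-1/67) = 443*(-1/67) = -443/67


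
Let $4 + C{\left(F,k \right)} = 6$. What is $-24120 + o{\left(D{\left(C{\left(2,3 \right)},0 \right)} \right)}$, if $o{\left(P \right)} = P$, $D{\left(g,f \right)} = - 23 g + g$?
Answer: $-24164$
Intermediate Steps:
$C{\left(F,k \right)} = 2$ ($C{\left(F,k \right)} = -4 + 6 = 2$)
$D{\left(g,f \right)} = - 22 g$
$-24120 + o{\left(D{\left(C{\left(2,3 \right)},0 \right)} \right)} = -24120 - 44 = -24164$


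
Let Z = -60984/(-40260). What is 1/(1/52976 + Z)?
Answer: 16157680/24475217 ≈ 0.66016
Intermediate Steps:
Z = 462/305 (Z = -60984*(-1/40260) = 462/305 ≈ 1.5148)
1/(1/52976 + Z) = 1/(1/52976 + 462/305) = 1/(24475217/16157680) = 16157680/24475217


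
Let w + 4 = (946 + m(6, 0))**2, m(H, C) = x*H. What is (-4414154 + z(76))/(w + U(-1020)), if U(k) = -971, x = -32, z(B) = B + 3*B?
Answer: -4413850/567541 ≈ -7.7771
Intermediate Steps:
z(B) = 4*B
m(H, C) = -32*H
w = 568512 (w = -4 + (946 - 32*6)**2 = -4 + (946 - 192)**2 = -4 + 754**2 = -4 + 568516 = 568512)
(-4414154 + z(76))/(w + U(-1020)) = (-4414154 + 4*76)/(568512 - 971) = (-4414154 + 304)/567541 = -4413850*1/567541 = -4413850/567541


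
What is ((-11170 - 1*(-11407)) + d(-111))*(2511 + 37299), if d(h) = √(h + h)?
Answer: 9434970 + 39810*I*√222 ≈ 9.435e+6 + 5.9316e+5*I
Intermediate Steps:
d(h) = √2*√h (d(h) = √(2*h) = √2*√h)
((-11170 - 1*(-11407)) + d(-111))*(2511 + 37299) = ((-11170 - 1*(-11407)) + √2*√(-111))*(2511 + 37299) = ((-11170 + 11407) + √2*(I*√111))*39810 = (237 + I*√222)*39810 = 9434970 + 39810*I*√222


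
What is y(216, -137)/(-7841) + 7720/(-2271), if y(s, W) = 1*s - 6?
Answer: -61009430/17806911 ≈ -3.4262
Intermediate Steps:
y(s, W) = -6 + s (y(s, W) = s - 6 = -6 + s)
y(216, -137)/(-7841) + 7720/(-2271) = (-6 + 216)/(-7841) + 7720/(-2271) = 210*(-1/7841) + 7720*(-1/2271) = -210/7841 - 7720/2271 = -61009430/17806911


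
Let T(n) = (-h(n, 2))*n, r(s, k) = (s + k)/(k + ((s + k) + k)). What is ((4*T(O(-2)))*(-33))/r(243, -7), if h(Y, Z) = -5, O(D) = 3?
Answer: -109890/59 ≈ -1862.5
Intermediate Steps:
r(s, k) = (k + s)/(s + 3*k) (r(s, k) = (k + s)/(k + ((k + s) + k)) = (k + s)/(k + (s + 2*k)) = (k + s)/(s + 3*k))
T(n) = 5*n (T(n) = (-1*(-5))*n = 5*n)
((4*T(O(-2)))*(-33))/r(243, -7) = ((4*(5*3))*(-33))/(((-7 + 243)/(243 + 3*(-7)))) = ((4*15)*(-33))/((236/(243 - 21))) = (60*(-33))/((236/222)) = -1980/((1/222)*236) = -1980/118/111 = -1980*111/118 = -109890/59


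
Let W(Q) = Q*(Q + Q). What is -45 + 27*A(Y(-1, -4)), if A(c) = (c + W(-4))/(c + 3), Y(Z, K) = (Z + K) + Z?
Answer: -279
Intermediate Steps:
W(Q) = 2*Q² (W(Q) = Q*(2*Q) = 2*Q²)
Y(Z, K) = K + 2*Z (Y(Z, K) = (K + Z) + Z = K + 2*Z)
A(c) = (32 + c)/(3 + c) (A(c) = (c + 2*(-4)²)/(c + 3) = (c + 2*16)/(3 + c) = (c + 32)/(3 + c) = (32 + c)/(3 + c))
-45 + 27*A(Y(-1, -4)) = -45 + 27*((32 + (-4 + 2*(-1)))/(3 + (-4 + 2*(-1)))) = -45 + 27*((32 + (-4 - 2))/(3 + (-4 - 2))) = -45 + 27*((32 - 6)/(3 - 6)) = -45 + 27*(26/(-3)) = -45 + 27*(-⅓*26) = -45 + 27*(-26/3) = -45 - 234 = -279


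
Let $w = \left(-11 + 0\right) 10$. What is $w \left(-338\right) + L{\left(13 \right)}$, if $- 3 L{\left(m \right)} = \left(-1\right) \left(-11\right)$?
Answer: $\frac{111529}{3} \approx 37176.0$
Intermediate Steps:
$L{\left(m \right)} = - \frac{11}{3}$ ($L{\left(m \right)} = - \frac{\left(-1\right) \left(-11\right)}{3} = \left(- \frac{1}{3}\right) 11 = - \frac{11}{3}$)
$w = -110$ ($w = \left(-11\right) 10 = -110$)
$w \left(-338\right) + L{\left(13 \right)} = \left(-110\right) \left(-338\right) - \frac{11}{3} = 37180 - \frac{11}{3} = \frac{111529}{3}$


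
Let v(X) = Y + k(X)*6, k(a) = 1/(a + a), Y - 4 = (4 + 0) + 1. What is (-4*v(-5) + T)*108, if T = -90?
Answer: -66744/5 ≈ -13349.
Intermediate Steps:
Y = 9 (Y = 4 + ((4 + 0) + 1) = 4 + (4 + 1) = 4 + 5 = 9)
k(a) = 1/(2*a)
v(X) = 9 + 3/X (v(X) = 9 + (1/(2*X))*6 = 9 + 3/X)
(-4*v(-5) + T)*108 = (-4*(9 + 3/(-5)) - 90)*108 = (-4*(9 + 3*(-⅕)) - 90)*108 = (-4*(9 - ⅗) - 90)*108 = (-4*42/5 - 90)*108 = (-168/5 - 90)*108 = -618/5*108 = -66744/5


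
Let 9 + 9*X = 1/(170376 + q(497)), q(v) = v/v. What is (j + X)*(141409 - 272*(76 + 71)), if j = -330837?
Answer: -51453376492799525/1533393 ≈ -3.3555e+10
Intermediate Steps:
q(v) = 1
X = -1533392/1533393 (X = -1 + 1/(9*(170376 + 1)) = -1 + (⅑)/170377 = -1 + (⅑)*(1/170377) = -1 + 1/1533393 = -1533392/1533393 ≈ -1.0000)
(j + X)*(141409 - 272*(76 + 71)) = (-330837 - 1533392/1533393)*(141409 - 272*(76 + 71)) = -507304673333*(141409 - 272*147)/1533393 = -507304673333*(141409 - 39984)/1533393 = -507304673333/1533393*101425 = -51453376492799525/1533393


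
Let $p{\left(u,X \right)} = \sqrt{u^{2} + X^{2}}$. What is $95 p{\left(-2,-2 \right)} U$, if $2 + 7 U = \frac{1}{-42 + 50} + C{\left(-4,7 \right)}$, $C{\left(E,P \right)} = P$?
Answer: $\frac{3895 \sqrt{2}}{28} \approx 196.73$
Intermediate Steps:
$p{\left(u,X \right)} = \sqrt{X^{2} + u^{2}}$
$U = \frac{41}{56}$ ($U = - \frac{2}{7} + \frac{\frac{1}{-42 + 50} + 7}{7} = - \frac{2}{7} + \frac{\frac{1}{8} + 7}{7} = - \frac{2}{7} + \frac{1}{7} \cdot \frac{57}{8} = - \frac{2}{7} + \frac{57}{56} = \frac{41}{56} \approx 0.73214$)
$95 p{\left(-2,-2 \right)} U = 95 \sqrt{\left(-2\right)^{2} + \left(-2\right)^{2}} \cdot \frac{41}{56} = 95 \sqrt{4 + 4} \cdot \frac{41}{56} = 95 \sqrt{8} \cdot \frac{41}{56} = 95 \cdot 2 \sqrt{2} \cdot \frac{41}{56} = 190 \sqrt{2} \cdot \frac{41}{56} = \frac{3895 \sqrt{2}}{28}$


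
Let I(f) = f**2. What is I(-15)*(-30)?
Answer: -6750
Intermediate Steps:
I(-15)*(-30) = (-15)**2*(-30) = 225*(-30) = -6750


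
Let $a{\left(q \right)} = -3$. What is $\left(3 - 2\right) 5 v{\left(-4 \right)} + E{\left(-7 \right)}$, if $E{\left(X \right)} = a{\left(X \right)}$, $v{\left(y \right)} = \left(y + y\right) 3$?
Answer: $-123$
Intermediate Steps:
$v{\left(y \right)} = 6 y$ ($v{\left(y \right)} = 2 y 3 = 6 y$)
$E{\left(X \right)} = -3$
$\left(3 - 2\right) 5 v{\left(-4 \right)} + E{\left(-7 \right)} = \left(3 - 2\right) 5 \cdot 6 \left(-4\right) - 3 = 1 \cdot 5 \left(-24\right) - 3 = 5 \left(-24\right) - 3 = -120 - 3 = -123$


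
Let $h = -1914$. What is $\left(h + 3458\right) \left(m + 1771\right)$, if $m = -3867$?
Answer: $-3236224$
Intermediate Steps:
$\left(h + 3458\right) \left(m + 1771\right) = \left(-1914 + 3458\right) \left(-3867 + 1771\right) = 1544 \left(-2096\right) = -3236224$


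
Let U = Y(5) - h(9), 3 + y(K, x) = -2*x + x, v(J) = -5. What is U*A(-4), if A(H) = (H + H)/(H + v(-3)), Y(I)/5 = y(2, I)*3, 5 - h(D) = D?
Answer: -928/9 ≈ -103.11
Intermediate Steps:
h(D) = 5 - D
y(K, x) = -3 - x (y(K, x) = -3 + (-2*x + x) = -3 - x)
Y(I) = -45 - 15*I (Y(I) = 5*((-3 - I)*3) = 5*(-9 - 3*I) = -45 - 15*I)
U = -116 (U = (-45 - 15*5) - (5 - 1*9) = (-45 - 75) - (5 - 9) = -120 - 1*(-4) = -120 + 4 = -116)
A(H) = 2*H/(-5 + H) (A(H) = (H + H)/(H - 5) = (2*H)/(-5 + H) = 2*H/(-5 + H))
U*A(-4) = -232*(-4)/(-5 - 4) = -232*(-4)/(-9) = -232*(-4)*(-1)/9 = -116*8/9 = -928/9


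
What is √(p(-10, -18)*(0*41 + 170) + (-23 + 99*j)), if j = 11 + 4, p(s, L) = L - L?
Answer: √1462 ≈ 38.236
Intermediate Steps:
p(s, L) = 0
j = 15
√(p(-10, -18)*(0*41 + 170) + (-23 + 99*j)) = √(0*(0*41 + 170) + (-23 + 99*15)) = √(0*(0 + 170) + (-23 + 1485)) = √(0*170 + 1462) = √(0 + 1462) = √1462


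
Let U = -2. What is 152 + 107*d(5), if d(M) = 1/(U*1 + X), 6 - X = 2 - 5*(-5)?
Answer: 3389/23 ≈ 147.35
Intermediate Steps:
X = -21 (X = 6 - (2 - 5*(-5)) = 6 - (2 + 25) = 6 - 1*27 = 6 - 27 = -21)
d(M) = -1/23 (d(M) = 1/(-2*1 - 21) = 1/(-2 - 21) = 1/(-23) = -1/23)
152 + 107*d(5) = 152 + 107*(-1/23) = 152 - 107/23 = 3389/23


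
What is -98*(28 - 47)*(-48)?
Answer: -89376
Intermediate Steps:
-98*(28 - 47)*(-48) = -98*(-19)*(-48) = 1862*(-48) = -89376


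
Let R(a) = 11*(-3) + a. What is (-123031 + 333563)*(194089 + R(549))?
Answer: 40970579860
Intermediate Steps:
R(a) = -33 + a
(-123031 + 333563)*(194089 + R(549)) = (-123031 + 333563)*(194089 + (-33 + 549)) = 210532*(194089 + 516) = 210532*194605 = 40970579860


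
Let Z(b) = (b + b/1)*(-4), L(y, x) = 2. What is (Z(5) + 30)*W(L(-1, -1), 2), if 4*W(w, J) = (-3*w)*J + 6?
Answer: 15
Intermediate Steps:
Z(b) = -8*b (Z(b) = (b + b*1)*(-4) = (b + b)*(-4) = (2*b)*(-4) = -8*b)
W(w, J) = 3/2 - 3*J*w/4 (W(w, J) = ((-3*w)*J + 6)/4 = (-3*J*w + 6)/4 = (6 - 3*J*w)/4 = 3/2 - 3*J*w/4)
(Z(5) + 30)*W(L(-1, -1), 2) = (-8*5 + 30)*(3/2 - ¾*2*2) = (-40 + 30)*(3/2 - 3) = -10*(-3/2) = 15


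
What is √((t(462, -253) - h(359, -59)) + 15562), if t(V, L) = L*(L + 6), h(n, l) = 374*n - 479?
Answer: I*√55734 ≈ 236.08*I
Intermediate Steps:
h(n, l) = -479 + 374*n
t(V, L) = L*(6 + L)
√((t(462, -253) - h(359, -59)) + 15562) = √((-253*(6 - 253) - (-479 + 374*359)) + 15562) = √((-253*(-247) - (-479 + 134266)) + 15562) = √((62491 - 1*133787) + 15562) = √((62491 - 133787) + 15562) = √(-71296 + 15562) = √(-55734) = I*√55734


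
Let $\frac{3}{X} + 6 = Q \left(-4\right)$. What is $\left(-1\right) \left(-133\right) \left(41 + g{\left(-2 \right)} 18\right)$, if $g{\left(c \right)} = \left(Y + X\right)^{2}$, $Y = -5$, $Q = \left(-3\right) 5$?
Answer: $\frac{1151647}{18} \approx 63980.0$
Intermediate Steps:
$Q = -15$
$X = \frac{1}{18}$ ($X = \frac{3}{-6 - -60} = \frac{3}{-6 + 60} = \frac{3}{54} = 3 \cdot \frac{1}{54} = \frac{1}{18} \approx 0.055556$)
$g{\left(c \right)} = \frac{7921}{324}$ ($g{\left(c \right)} = \left(-5 + \frac{1}{18}\right)^{2} = \left(- \frac{89}{18}\right)^{2} = \frac{7921}{324}$)
$\left(-1\right) \left(-133\right) \left(41 + g{\left(-2 \right)} 18\right) = \left(-1\right) \left(-133\right) \left(41 + \frac{7921}{324} \cdot 18\right) = 133 \left(41 + \frac{7921}{18}\right) = 133 \cdot \frac{8659}{18} = \frac{1151647}{18}$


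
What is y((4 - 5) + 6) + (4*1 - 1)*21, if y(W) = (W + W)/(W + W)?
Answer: 64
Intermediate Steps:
y(W) = 1 (y(W) = (2*W)/((2*W)) = (2*W)*(1/(2*W)) = 1)
y((4 - 5) + 6) + (4*1 - 1)*21 = 1 + (4*1 - 1)*21 = 1 + (4 - 1)*21 = 1 + 3*21 = 1 + 63 = 64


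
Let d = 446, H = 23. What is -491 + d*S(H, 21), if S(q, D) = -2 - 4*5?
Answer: -10303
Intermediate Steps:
S(q, D) = -22 (S(q, D) = -2 - 20 = -22)
-491 + d*S(H, 21) = -491 + 446*(-22) = -491 - 9812 = -10303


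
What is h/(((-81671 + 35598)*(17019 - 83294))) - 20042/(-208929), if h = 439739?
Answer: 61289882228681/637962210021675 ≈ 0.096071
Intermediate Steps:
h/(((-81671 + 35598)*(17019 - 83294))) - 20042/(-208929) = 439739/(((-81671 + 35598)*(17019 - 83294))) - 20042/(-208929) = 439739/((-46073*(-66275))) - 20042*(-1/208929) = 439739/3053488075 + 20042/208929 = 61289882228681/637962210021675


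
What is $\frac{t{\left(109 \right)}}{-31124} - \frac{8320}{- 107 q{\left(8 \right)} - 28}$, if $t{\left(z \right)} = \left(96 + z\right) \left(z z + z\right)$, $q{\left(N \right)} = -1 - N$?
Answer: $- \frac{255713493}{2910094} \approx -87.871$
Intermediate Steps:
$t{\left(z \right)} = \left(96 + z\right) \left(z + z^{2}\right)$ ($t{\left(z \right)} = \left(96 + z\right) \left(z^{2} + z\right) = \left(96 + z\right) \left(z + z^{2}\right)$)
$\frac{t{\left(109 \right)}}{-31124} - \frac{8320}{- 107 q{\left(8 \right)} - 28} = \frac{109 \left(96 + 109^{2} + 97 \cdot 109\right)}{-31124} - \frac{8320}{- 107 \left(-1 - 8\right) - 28} = 109 \left(96 + 11881 + 10573\right) \left(- \frac{1}{31124}\right) - \frac{8320}{- 107 \left(-1 - 8\right) - 28} = 109 \cdot 22550 \left(- \frac{1}{31124}\right) - \frac{8320}{\left(-107\right) \left(-9\right) - 28} = 2457950 \left(- \frac{1}{31124}\right) - \frac{8320}{963 - 28} = - \frac{1228975}{15562} - \frac{8320}{935} = - \frac{1228975}{15562} - \frac{1664}{187} = - \frac{255713493}{2910094}$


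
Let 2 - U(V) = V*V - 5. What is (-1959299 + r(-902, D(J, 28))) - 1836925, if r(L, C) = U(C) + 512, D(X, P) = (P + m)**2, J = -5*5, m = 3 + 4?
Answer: -5296330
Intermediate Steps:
m = 7
J = -25
D(X, P) = (7 + P)**2 (D(X, P) = (P + 7)**2 = (7 + P)**2)
U(V) = 7 - V**2 (U(V) = 2 - (V*V - 5) = 2 - (V**2 - 5) = 2 - (-5 + V**2) = 2 + (5 - V**2) = 7 - V**2)
r(L, C) = 519 - C**2 (r(L, C) = (7 - C**2) + 512 = 519 - C**2)
(-1959299 + r(-902, D(J, 28))) - 1836925 = (-1959299 + (519 - ((7 + 28)**2)**2)) - 1836925 = (-1959299 + (519 - (35**2)**2)) - 1836925 = (-1959299 + (519 - 1*1225**2)) - 1836925 = (-1959299 + (519 - 1*1500625)) - 1836925 = (-1959299 + (519 - 1500625)) - 1836925 = (-1959299 - 1500106) - 1836925 = -3459405 - 1836925 = -5296330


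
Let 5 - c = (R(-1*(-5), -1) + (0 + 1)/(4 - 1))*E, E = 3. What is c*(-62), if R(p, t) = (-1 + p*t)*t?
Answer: 868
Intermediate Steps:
R(p, t) = t*(-1 + p*t)
c = -14 (c = 5 - (-(-1 - 1*(-5)*(-1)) + (0 + 1)/(4 - 1))*3 = 5 - (-(-1 + 5*(-1)) + 1/3)*3 = 5 - (-(-1 - 5) + 1*(1/3))*3 = 5 - (-1*(-6) + 1/3)*3 = 5 - (6 + 1/3)*3 = 5 - 19*3/3 = 5 - 1*19 = 5 - 19 = -14)
c*(-62) = -14*(-62) = 868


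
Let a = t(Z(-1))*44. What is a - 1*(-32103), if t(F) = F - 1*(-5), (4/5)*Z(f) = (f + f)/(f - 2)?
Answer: 97079/3 ≈ 32360.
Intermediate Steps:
Z(f) = 5*f/(2*(-2 + f)) (Z(f) = 5*((f + f)/(f - 2))/4 = 5*((2*f)/(-2 + f))/4 = 5*(2*f/(-2 + f))/4 = 5*f/(2*(-2 + f)))
t(F) = 5 + F (t(F) = F + 5 = 5 + F)
a = 770/3 (a = (5 + (5/2)*(-1)/(-2 - 1))*44 = (5 + (5/2)*(-1)/(-3))*44 = (5 + (5/2)*(-1)*(-⅓))*44 = (5 + ⅚)*44 = (35/6)*44 = 770/3 ≈ 256.67)
a - 1*(-32103) = 770/3 - 1*(-32103) = 770/3 + 32103 = 97079/3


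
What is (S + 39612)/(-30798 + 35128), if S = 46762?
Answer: 43187/2165 ≈ 19.948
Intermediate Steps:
(S + 39612)/(-30798 + 35128) = (46762 + 39612)/(-30798 + 35128) = 86374/4330 = 86374*(1/4330) = 43187/2165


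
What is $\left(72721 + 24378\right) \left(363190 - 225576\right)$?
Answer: $13362181786$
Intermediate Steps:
$\left(72721 + 24378\right) \left(363190 - 225576\right) = 97099 \left(363190 - 225576\right) = 97099 \cdot 137614 = 13362181786$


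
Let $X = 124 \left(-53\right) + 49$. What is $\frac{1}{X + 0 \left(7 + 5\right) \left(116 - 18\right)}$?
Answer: $- \frac{1}{6523} \approx -0.0001533$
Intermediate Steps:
$X = -6523$ ($X = -6572 + 49 = -6523$)
$\frac{1}{X + 0 \left(7 + 5\right) \left(116 - 18\right)} = \frac{1}{-6523 + 0 \left(7 + 5\right) \left(116 - 18\right)} = \frac{1}{-6523 + 0 \cdot 12 \cdot 98} = \frac{1}{-6523 + 0 \cdot 98} = \frac{1}{-6523 + 0} = \frac{1}{-6523} = - \frac{1}{6523}$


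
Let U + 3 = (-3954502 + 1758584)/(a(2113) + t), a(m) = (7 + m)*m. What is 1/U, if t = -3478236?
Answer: -500662/2599945 ≈ -0.19257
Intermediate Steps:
a(m) = m*(7 + m)
U = -2599945/500662 (U = -3 + (-3954502 + 1758584)/(2113*(7 + 2113) - 3478236) = -3 - 2195918/(2113*2120 - 3478236) = -3 - 2195918/(4479560 - 3478236) = -3 - 2195918/1001324 = -3 - 2195918*1/1001324 = -3 - 1097959/500662 = -2599945/500662 ≈ -5.1930)
1/U = 1/(-2599945/500662) = -500662/2599945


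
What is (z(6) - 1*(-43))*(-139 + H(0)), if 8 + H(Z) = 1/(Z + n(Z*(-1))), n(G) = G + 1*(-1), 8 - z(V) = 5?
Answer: -6808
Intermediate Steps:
z(V) = 3 (z(V) = 8 - 1*5 = 8 - 5 = 3)
n(G) = -1 + G (n(G) = G - 1 = -1 + G)
H(Z) = -9 (H(Z) = -8 + 1/(Z + (-1 + Z*(-1))) = -8 + 1/(Z + (-1 - Z)) = -8 + 1/(-1) = -8 - 1 = -9)
(z(6) - 1*(-43))*(-139 + H(0)) = (3 - 1*(-43))*(-139 - 9) = (3 + 43)*(-148) = 46*(-148) = -6808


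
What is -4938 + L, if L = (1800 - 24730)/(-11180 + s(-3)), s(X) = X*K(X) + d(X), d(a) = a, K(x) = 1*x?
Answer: -27577141/5587 ≈ -4935.9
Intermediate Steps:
K(x) = x
s(X) = X + X² (s(X) = X*X + X = X² + X = X + X²)
L = 11465/5587 (L = (1800 - 24730)/(-11180 - 3*(1 - 3)) = -22930/(-11180 - 3*(-2)) = -22930/(-11180 + 6) = -22930/(-11174) = -22930*(-1/11174) = 11465/5587 ≈ 2.0521)
-4938 + L = -4938 + 11465/5587 = -27577141/5587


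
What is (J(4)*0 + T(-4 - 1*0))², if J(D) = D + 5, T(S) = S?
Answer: 16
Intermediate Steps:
J(D) = 5 + D
(J(4)*0 + T(-4 - 1*0))² = ((5 + 4)*0 + (-4 - 1*0))² = (9*0 + (-4 + 0))² = (0 - 4)² = (-4)² = 16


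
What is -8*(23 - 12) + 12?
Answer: -76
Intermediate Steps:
-8*(23 - 12) + 12 = -8*11 + 12 = -88 + 12 = -76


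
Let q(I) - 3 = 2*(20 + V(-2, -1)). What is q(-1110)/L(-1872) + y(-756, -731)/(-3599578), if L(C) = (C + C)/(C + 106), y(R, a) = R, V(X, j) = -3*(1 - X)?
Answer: 39731049791/3369205008 ≈ 11.792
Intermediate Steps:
V(X, j) = -3 + 3*X
L(C) = 2*C/(106 + C) (L(C) = (2*C)/(106 + C) = 2*C/(106 + C))
q(I) = 25 (q(I) = 3 + 2*(20 + (-3 + 3*(-2))) = 3 + 2*(20 + (-3 - 6)) = 3 + 2*(20 - 9) = 3 + 2*11 = 3 + 22 = 25)
q(-1110)/L(-1872) + y(-756, -731)/(-3599578) = 25/((2*(-1872)/(106 - 1872))) - 756/(-3599578) = 25/((2*(-1872)/(-1766))) - 756*(-1/3599578) = 25/((2*(-1872)*(-1/1766))) + 378/1799789 = 25/(1872/883) + 378/1799789 = 25*(883/1872) + 378/1799789 = 22075/1872 + 378/1799789 = 39731049791/3369205008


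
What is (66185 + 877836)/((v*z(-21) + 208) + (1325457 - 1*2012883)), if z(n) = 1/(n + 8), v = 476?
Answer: -12272273/8934310 ≈ -1.3736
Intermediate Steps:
z(n) = 1/(8 + n)
(66185 + 877836)/((v*z(-21) + 208) + (1325457 - 1*2012883)) = (66185 + 877836)/((476/(8 - 21) + 208) + (1325457 - 1*2012883)) = 944021/((476/(-13) + 208) + (1325457 - 2012883)) = 944021/((476*(-1/13) + 208) - 687426) = 944021/((-476/13 + 208) - 687426) = 944021/(2228/13 - 687426) = 944021/(-8934310/13) = 944021*(-13/8934310) = -12272273/8934310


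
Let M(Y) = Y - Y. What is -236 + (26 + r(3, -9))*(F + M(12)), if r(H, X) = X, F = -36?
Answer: -848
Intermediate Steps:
M(Y) = 0
-236 + (26 + r(3, -9))*(F + M(12)) = -236 + (26 - 9)*(-36 + 0) = -236 + 17*(-36) = -236 - 612 = -848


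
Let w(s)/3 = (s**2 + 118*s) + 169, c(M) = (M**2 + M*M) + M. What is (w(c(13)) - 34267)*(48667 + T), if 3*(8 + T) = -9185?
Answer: 62937588824/3 ≈ 2.0979e+10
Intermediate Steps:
T = -9209/3 (T = -8 + (1/3)*(-9185) = -8 - 9185/3 = -9209/3 ≈ -3069.7)
c(M) = M + 2*M**2 (c(M) = (M**2 + M**2) + M = 2*M**2 + M = M + 2*M**2)
w(s) = 507 + 3*s**2 + 354*s (w(s) = 3*((s**2 + 118*s) + 169) = 3*(169 + s**2 + 118*s) = 507 + 3*s**2 + 354*s)
(w(c(13)) - 34267)*(48667 + T) = ((507 + 3*(13*(1 + 2*13))**2 + 354*(13*(1 + 2*13))) - 34267)*(48667 - 9209/3) = ((507 + 3*(13*(1 + 26))**2 + 354*(13*(1 + 26))) - 34267)*(136792/3) = ((507 + 3*(13*27)**2 + 354*(13*27)) - 34267)*(136792/3) = ((507 + 3*351**2 + 354*351) - 34267)*(136792/3) = ((507 + 3*123201 + 124254) - 34267)*(136792/3) = ((507 + 369603 + 124254) - 34267)*(136792/3) = (494364 - 34267)*(136792/3) = 460097*(136792/3) = 62937588824/3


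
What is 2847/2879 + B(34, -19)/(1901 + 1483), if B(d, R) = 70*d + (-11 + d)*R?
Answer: 15228145/9742536 ≈ 1.5631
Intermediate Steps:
B(d, R) = 70*d + R*(-11 + d)
2847/2879 + B(34, -19)/(1901 + 1483) = 2847/2879 + (-11*(-19) + 70*34 - 19*34)/(1901 + 1483) = 2847*(1/2879) + (209 + 2380 - 646)/3384 = 2847/2879 + 1943*(1/3384) = 2847/2879 + 1943/3384 = 15228145/9742536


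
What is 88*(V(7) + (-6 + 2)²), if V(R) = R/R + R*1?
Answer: 2112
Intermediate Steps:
V(R) = 1 + R
88*(V(7) + (-6 + 2)²) = 88*((1 + 7) + (-6 + 2)²) = 88*(8 + (-4)²) = 88*(8 + 16) = 88*24 = 2112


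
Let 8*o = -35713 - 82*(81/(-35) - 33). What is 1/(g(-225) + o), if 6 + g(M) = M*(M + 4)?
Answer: 280/12772717 ≈ 2.1922e-5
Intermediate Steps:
g(M) = -6 + M*(4 + M) (g(M) = -6 + M*(M + 4) = -6 + M*(4 + M))
o = -1148603/280 (o = (-35713 - 82*(81/(-35) - 33))/8 = (-35713 - 82*(81*(-1/35) - 33))/8 = (-35713 - 82*(-81/35 - 33))/8 = (-35713 - 82*(-1236/35))/8 = (-35713 + 101352/35)/8 = (1/8)*(-1148603/35) = -1148603/280 ≈ -4102.2)
1/(g(-225) + o) = 1/((-6 + (-225)**2 + 4*(-225)) - 1148603/280) = 1/((-6 + 50625 - 900) - 1148603/280) = 1/(49719 - 1148603/280) = 1/(12772717/280) = 280/12772717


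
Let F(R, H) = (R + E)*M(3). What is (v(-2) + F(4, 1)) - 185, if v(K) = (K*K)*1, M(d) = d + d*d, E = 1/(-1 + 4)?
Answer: -129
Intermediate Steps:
E = 1/3 ≈ 0.33333
M(d) = d + d**2
F(R, H) = 4 + 12*R (F(R, H) = (R + 1/3)*(3*(1 + 3)) = (1/3 + R)*(3*4) = (1/3 + R)*12 = 4 + 12*R)
v(K) = K**2 (v(K) = K**2*1 = K**2)
(v(-2) + F(4, 1)) - 185 = ((-2)**2 + (4 + 12*4)) - 185 = (4 + (4 + 48)) - 185 = (4 + 52) - 185 = 56 - 185 = -129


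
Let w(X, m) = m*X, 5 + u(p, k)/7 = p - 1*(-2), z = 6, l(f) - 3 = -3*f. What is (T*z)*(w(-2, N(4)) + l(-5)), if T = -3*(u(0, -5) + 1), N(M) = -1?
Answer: 7200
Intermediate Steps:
l(f) = 3 - 3*f
u(p, k) = -21 + 7*p (u(p, k) = -35 + 7*(p - 1*(-2)) = -35 + 7*(p + 2) = -35 + 7*(2 + p) = -35 + (14 + 7*p) = -21 + 7*p)
w(X, m) = X*m
T = 60 (T = -3*((-21 + 7*0) + 1) = -3*((-21 + 0) + 1) = -3*(-21 + 1) = -3*(-20) = 60)
(T*z)*(w(-2, N(4)) + l(-5)) = (60*6)*(-2*(-1) + (3 - 3*(-5))) = 360*(2 + (3 + 15)) = 360*(2 + 18) = 360*20 = 7200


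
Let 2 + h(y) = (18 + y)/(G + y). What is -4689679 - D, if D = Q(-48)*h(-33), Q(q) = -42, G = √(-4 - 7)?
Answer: -46897441/10 + 63*I*√11/110 ≈ -4.6897e+6 + 1.8995*I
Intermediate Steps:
G = I*√11 (G = √(-11) = I*√11 ≈ 3.3166*I)
h(y) = -2 + (18 + y)/(y + I*√11) (h(y) = -2 + (18 + y)/(I*√11 + y) = -2 + (18 + y)/(y + I*√11))
D = -42*(51 - 2*I*√11)/(-33 + I*√11) (D = -42*(18 - 1*(-33) - 2*I*√11)/(-33 + I*√11) = -42*(18 + 33 - 2*I*√11)/(-33 + I*√11) = -42*(51 - 2*I*√11)/(-33 + I*√11) ≈ 65.1 - 1.8995*I)
-4689679 - D = -4689679 - (651/10 - 63*I*√11/110) = -4689679 + (-651/10 + 63*I*√11/110) = -46897441/10 + 63*I*√11/110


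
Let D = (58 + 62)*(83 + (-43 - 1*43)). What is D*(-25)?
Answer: 9000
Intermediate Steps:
D = -360 (D = 120*(83 + (-43 - 43)) = 120*(83 - 86) = 120*(-3) = -360)
D*(-25) = -360*(-25) = 9000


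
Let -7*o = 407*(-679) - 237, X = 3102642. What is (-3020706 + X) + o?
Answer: 850142/7 ≈ 1.2145e+5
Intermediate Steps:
o = 276590/7 (o = -(407*(-679) - 237)/7 = -(-276353 - 237)/7 = -⅐*(-276590) = 276590/7 ≈ 39513.)
(-3020706 + X) + o = (-3020706 + 3102642) + 276590/7 = 81936 + 276590/7 = 850142/7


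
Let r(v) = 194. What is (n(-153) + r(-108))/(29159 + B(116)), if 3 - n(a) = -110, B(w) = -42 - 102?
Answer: 307/29015 ≈ 0.010581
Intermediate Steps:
B(w) = -144
n(a) = 113 (n(a) = 3 - 1*(-110) = 3 + 110 = 113)
(n(-153) + r(-108))/(29159 + B(116)) = (113 + 194)/(29159 - 144) = 307/29015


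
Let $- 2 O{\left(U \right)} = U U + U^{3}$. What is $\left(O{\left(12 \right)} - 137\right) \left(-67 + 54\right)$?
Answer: $13949$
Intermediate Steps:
$O{\left(U \right)} = - \frac{U^{2}}{2} - \frac{U^{3}}{2}$ ($O{\left(U \right)} = - \frac{U U + U^{3}}{2} = - \frac{U^{2} + U^{3}}{2} = - \frac{U^{2}}{2} - \frac{U^{3}}{2}$)
$\left(O{\left(12 \right)} - 137\right) \left(-67 + 54\right) = \left(\frac{12^{2} \left(-1 - 12\right)}{2} - 137\right) \left(-67 + 54\right) = \left(\frac{1}{2} \cdot 144 \left(-1 - 12\right) - 137\right) \left(-13\right) = \left(\frac{1}{2} \cdot 144 \left(-13\right) - 137\right) \left(-13\right) = \left(-936 - 137\right) \left(-13\right) = \left(-1073\right) \left(-13\right) = 13949$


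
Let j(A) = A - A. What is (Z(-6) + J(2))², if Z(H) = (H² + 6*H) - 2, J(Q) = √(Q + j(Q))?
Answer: (2 - √2)² ≈ 0.34315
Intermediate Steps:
j(A) = 0
J(Q) = √Q (J(Q) = √(Q + 0) = √Q)
Z(H) = -2 + H² + 6*H
(Z(-6) + J(2))² = ((-2 + (-6)² + 6*(-6)) + √2)² = ((-2 + 36 - 36) + √2)² = (-2 + √2)²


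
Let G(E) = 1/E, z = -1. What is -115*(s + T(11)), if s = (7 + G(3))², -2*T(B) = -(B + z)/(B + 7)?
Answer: -111895/18 ≈ -6216.4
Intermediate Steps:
T(B) = (-1 + B)/(2*(7 + B)) (T(B) = -(-1)*(B - 1)/(B + 7)/2 = -(-1)*(-1 + B)/(7 + B)/2 = -(-1)*(-1 + B)/(2*(7 + B)) = (-1 + B)/(2*(7 + B)))
s = 484/9 (s = (7 + 1/3)² = (7 + ⅓)² = (22/3)² = 484/9 ≈ 53.778)
-115*(s + T(11)) = -115*(484/9 + (-1 + 11)/(2*(7 + 11))) = -115*(484/9 + (½)*10/18) = -115*(484/9 + (½)*(1/18)*10) = -115*(484/9 + 5/18) = -115*973/18 = -111895/18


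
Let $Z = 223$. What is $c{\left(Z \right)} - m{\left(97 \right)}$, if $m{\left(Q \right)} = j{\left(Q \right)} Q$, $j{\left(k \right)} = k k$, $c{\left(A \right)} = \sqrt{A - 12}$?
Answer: $-912673 + \sqrt{211} \approx -9.1266 \cdot 10^{5}$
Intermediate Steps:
$c{\left(A \right)} = \sqrt{-12 + A}$
$j{\left(k \right)} = k^{2}$
$m{\left(Q \right)} = Q^{3}$ ($m{\left(Q \right)} = Q^{2} Q = Q^{3}$)
$c{\left(Z \right)} - m{\left(97 \right)} = \sqrt{-12 + 223} - 97^{3} = \sqrt{211} - 912673 = -912673 + \sqrt{211}$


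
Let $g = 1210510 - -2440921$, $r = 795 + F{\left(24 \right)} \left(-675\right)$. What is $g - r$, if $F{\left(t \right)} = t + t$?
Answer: $3683036$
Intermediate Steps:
$F{\left(t \right)} = 2 t$
$r = -31605$ ($r = 795 + 2 \cdot 24 \left(-675\right) = 795 + 48 \left(-675\right) = 795 - 32400 = -31605$)
$g = 3651431$ ($g = 1210510 + 2440921 = 3651431$)
$g - r = 3651431 - -31605 = 3651431 + 31605 = 3683036$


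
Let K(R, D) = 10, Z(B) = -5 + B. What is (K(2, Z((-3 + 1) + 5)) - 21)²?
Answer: 121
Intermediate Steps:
(K(2, Z((-3 + 1) + 5)) - 21)² = (10 - 21)² = (-11)² = 121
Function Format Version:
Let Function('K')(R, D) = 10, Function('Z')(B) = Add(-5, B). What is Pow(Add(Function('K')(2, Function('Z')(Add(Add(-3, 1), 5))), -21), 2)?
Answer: 121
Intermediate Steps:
Pow(Add(Function('K')(2, Function('Z')(Add(Add(-3, 1), 5))), -21), 2) = Pow(Add(10, -21), 2) = Pow(-11, 2) = 121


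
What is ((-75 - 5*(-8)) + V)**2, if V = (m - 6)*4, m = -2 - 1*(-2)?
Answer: 3481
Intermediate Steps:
m = 0 (m = -2 + 2 = 0)
V = -24 (V = (0 - 6)*4 = -6*4 = -24)
((-75 - 5*(-8)) + V)**2 = ((-75 - 5*(-8)) - 24)**2 = ((-75 - 1*(-40)) - 24)**2 = ((-75 + 40) - 24)**2 = (-35 - 24)**2 = (-59)**2 = 3481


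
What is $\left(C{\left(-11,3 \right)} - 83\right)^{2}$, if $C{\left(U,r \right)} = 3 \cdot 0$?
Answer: $6889$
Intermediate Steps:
$C{\left(U,r \right)} = 0$
$\left(C{\left(-11,3 \right)} - 83\right)^{2} = \left(0 - 83\right)^{2} = \left(-83\right)^{2} = 6889$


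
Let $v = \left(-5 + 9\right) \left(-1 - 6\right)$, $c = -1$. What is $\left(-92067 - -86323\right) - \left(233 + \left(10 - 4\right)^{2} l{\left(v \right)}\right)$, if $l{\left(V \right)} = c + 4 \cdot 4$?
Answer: $-6517$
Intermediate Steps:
$v = -28$ ($v = 4 \left(-7\right) = -28$)
$l{\left(V \right)} = 15$ ($l{\left(V \right)} = -1 + 4 \cdot 4 = -1 + 16 = 15$)
$\left(-92067 - -86323\right) - \left(233 + \left(10 - 4\right)^{2} l{\left(v \right)}\right) = \left(-92067 - -86323\right) - \left(233 + \left(10 - 4\right)^{2} \cdot 15\right) = \left(-92067 + 86323\right) - \left(233 + 6^{2} \cdot 15\right) = -5744 - \left(233 + 36 \cdot 15\right) = -5744 - \left(233 + 540\right) = -5744 - 773 = -6517$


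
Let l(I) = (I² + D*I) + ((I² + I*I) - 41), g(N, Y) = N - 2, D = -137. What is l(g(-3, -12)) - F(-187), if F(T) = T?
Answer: 906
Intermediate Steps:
g(N, Y) = -2 + N
l(I) = -41 - 137*I + 3*I² (l(I) = (I² - 137*I) + ((I² + I*I) - 41) = (I² - 137*I) + ((I² + I²) - 41) = (I² - 137*I) + (2*I² - 41) = (I² - 137*I) + (-41 + 2*I²) = -41 - 137*I + 3*I²)
l(g(-3, -12)) - F(-187) = (-41 - 137*(-2 - 3) + 3*(-2 - 3)²) - 1*(-187) = (-41 - 137*(-5) + 3*(-5)²) + 187 = (-41 + 685 + 3*25) + 187 = (-41 + 685 + 75) + 187 = 719 + 187 = 906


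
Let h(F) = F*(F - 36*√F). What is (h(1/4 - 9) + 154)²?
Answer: -208655279/256 + 1162035*I*√35/16 ≈ -8.1506e+5 + 4.2967e+5*I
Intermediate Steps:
(h(1/4 - 9) + 154)² = (((1/4 - 9)² - 36*(1/4 - 9)^(3/2)) + 154)² = (((¼ - 9)² - 36*(¼ - 9)^(3/2)) + 154)² = (((-35/4)² - (-315)*I*√35/2) + 154)² = ((1225/16 - (-315)*I*√35/2) + 154)² = ((1225/16 + 315*I*√35/2) + 154)² = (3689/16 + 315*I*√35/2)²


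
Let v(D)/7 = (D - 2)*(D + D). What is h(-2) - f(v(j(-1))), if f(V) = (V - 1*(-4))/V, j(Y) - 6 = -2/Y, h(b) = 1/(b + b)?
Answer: -211/168 ≈ -1.2560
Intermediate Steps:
h(b) = 1/(2*b)
j(Y) = 6 - 2/Y
v(D) = 14*D*(-2 + D) (v(D) = 7*((D - 2)*(D + D)) = 7*((-2 + D)*(2*D)) = 7*(2*D*(-2 + D)) = 14*D*(-2 + D))
f(V) = (4 + V)/V (f(V) = (V + 4)/V = (4 + V)/V)
h(-2) - f(v(j(-1))) = (1/2)/(-2) - (4 + 14*(6 - 2/(-1))*(-2 + (6 - 2/(-1))))/(14*(6 - 2/(-1))*(-2 + (6 - 2/(-1)))) = (1/2)*(-1/2) - (4 + 14*(6 - 2*(-1))*(-2 + (6 - 2*(-1))))/(14*(6 - 2*(-1))*(-2 + (6 - 2*(-1)))) = -1/4 - (4 + 14*(6 + 2)*(-2 + (6 + 2)))/(14*(6 + 2)*(-2 + (6 + 2))) = -1/4 - (4 + 14*8*(-2 + 8))/(14*8*(-2 + 8)) = -1/4 - (4 + 14*8*6)/(14*8*6) = -1/4 - (4 + 672)/672 = -1/4 - 676/672 = -1/4 - 1*169/168 = -1/4 - 169/168 = -211/168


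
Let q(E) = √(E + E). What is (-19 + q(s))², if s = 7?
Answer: (19 - √14)² ≈ 232.82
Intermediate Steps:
q(E) = √2*√E (q(E) = √(2*E) = √2*√E)
(-19 + q(s))² = (-19 + √2*√7)² = (-19 + √14)²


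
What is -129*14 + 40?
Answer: -1766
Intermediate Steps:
-129*14 + 40 = -1806 + 40 = -1766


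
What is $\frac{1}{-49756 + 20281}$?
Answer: $- \frac{1}{29475} \approx -3.3927 \cdot 10^{-5}$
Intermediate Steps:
$\frac{1}{-49756 + 20281} = \frac{1}{-29475} = - \frac{1}{29475}$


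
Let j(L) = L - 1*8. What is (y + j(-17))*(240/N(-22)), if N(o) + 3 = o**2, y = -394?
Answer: -100560/481 ≈ -209.06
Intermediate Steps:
N(o) = -3 + o**2
j(L) = -8 + L (j(L) = L - 8 = -8 + L)
(y + j(-17))*(240/N(-22)) = (-394 + (-8 - 17))*(240/(-3 + (-22)**2)) = (-394 - 25)*(240/(-3 + 484)) = -100560/481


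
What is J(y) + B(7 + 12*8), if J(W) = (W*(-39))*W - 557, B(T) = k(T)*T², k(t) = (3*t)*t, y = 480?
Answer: 328666486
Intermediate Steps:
k(t) = 3*t²
B(T) = 3*T⁴ (B(T) = (3*T²)*T² = 3*T⁴)
J(W) = -557 - 39*W² (J(W) = (-39*W)*W - 557 = -39*W² - 557 = -557 - 39*W²)
J(y) + B(7 + 12*8) = (-557 - 39*480²) + 3*(7 + 12*8)⁴ = (-557 - 39*230400) + 3*(7 + 96)⁴ = (-557 - 8985600) + 3*103⁴ = -8986157 + 3*112550881 = -8986157 + 337652643 = 328666486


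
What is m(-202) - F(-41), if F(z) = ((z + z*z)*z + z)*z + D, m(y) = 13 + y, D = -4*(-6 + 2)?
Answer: -2758726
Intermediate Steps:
D = 16 (D = -4*(-4) = 16)
F(z) = 16 + z*(z + z*(z + z²)) (F(z) = ((z + z*z)*z + z)*z + 16 = ((z + z²)*z + z)*z + 16 = (z*(z + z²) + z)*z + 16 = (z + z*(z + z²))*z + 16 = z*(z + z*(z + z²)) + 16 = 16 + z*(z + z*(z + z²)))
m(-202) - F(-41) = (13 - 202) - (16 + (-41)² + (-41)³ + (-41)⁴) = -189 - (16 + 1681 - 68921 + 2825761) = -189 - 1*2758537 = -189 - 2758537 = -2758726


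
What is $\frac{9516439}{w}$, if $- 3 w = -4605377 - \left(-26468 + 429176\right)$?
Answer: $\frac{28549317}{5008085} \approx 5.7006$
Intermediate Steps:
$w = \frac{5008085}{3}$ ($w = - \frac{-4605377 - \left(-26468 + 429176\right)}{3} = - \frac{-4605377 - 402708}{3} = \left(- \frac{1}{3}\right) \left(-5008085\right) = \frac{5008085}{3} \approx 1.6694 \cdot 10^{6}$)
$\frac{9516439}{w} = \frac{9516439}{\frac{5008085}{3}} = 9516439 \cdot \frac{3}{5008085} = \frac{28549317}{5008085}$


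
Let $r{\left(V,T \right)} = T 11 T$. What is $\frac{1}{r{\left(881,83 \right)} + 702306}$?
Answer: $\frac{1}{778085} \approx 1.2852 \cdot 10^{-6}$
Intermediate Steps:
$r{\left(V,T \right)} = 11 T^{2}$ ($r{\left(V,T \right)} = 11 T T = 11 T^{2}$)
$\frac{1}{r{\left(881,83 \right)} + 702306} = \frac{1}{11 \cdot 83^{2} + 702306} = \frac{1}{11 \cdot 6889 + 702306} = \frac{1}{75779 + 702306} = \frac{1}{778085}$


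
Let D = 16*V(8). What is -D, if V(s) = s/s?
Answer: -16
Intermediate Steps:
V(s) = 1
D = 16 (D = 16*1 = 16)
-D = -1*16 = -16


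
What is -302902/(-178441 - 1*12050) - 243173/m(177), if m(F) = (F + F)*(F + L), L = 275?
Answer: 714825091/10160027976 ≈ 0.070357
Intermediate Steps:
m(F) = 2*F*(275 + F) (m(F) = (F + F)*(F + 275) = (2*F)*(275 + F) = 2*F*(275 + F))
-302902/(-178441 - 1*12050) - 243173/m(177) = -302902/(-178441 - 1*12050) - 243173*1/(354*(275 + 177)) = -302902/(-178441 - 12050) - 243173/(2*177*452) = -302902/(-190491) - 243173/160008 = -302902*(-1/190491) - 243173*1/160008 = 302902/190491 - 243173/160008 = 714825091/10160027976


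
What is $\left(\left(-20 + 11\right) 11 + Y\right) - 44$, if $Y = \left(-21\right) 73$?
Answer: $-1676$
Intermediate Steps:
$Y = -1533$
$\left(\left(-20 + 11\right) 11 + Y\right) - 44 = \left(\left(-20 + 11\right) 11 - 1533\right) - 44 = \left(\left(-9\right) 11 - 1533\right) - 44 = \left(-99 - 1533\right) - 44 = -1632 - 44 = -1676$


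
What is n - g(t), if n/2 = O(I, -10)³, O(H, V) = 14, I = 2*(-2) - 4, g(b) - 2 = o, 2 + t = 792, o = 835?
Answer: 4651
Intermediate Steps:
t = 790 (t = -2 + 792 = 790)
g(b) = 837 (g(b) = 2 + 835 = 837)
I = -8 (I = -4 - 4 = -8)
n = 5488 (n = 2*14³ = 2*2744 = 5488)
n - g(t) = 5488 - 1*837 = 5488 - 837 = 4651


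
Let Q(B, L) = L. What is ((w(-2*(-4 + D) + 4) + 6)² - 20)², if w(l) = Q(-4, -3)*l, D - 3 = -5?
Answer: 3041536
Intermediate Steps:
D = -2 (D = 3 - 5 = -2)
w(l) = -3*l
((w(-2*(-4 + D) + 4) + 6)² - 20)² = ((-3*(-2*(-4 - 2) + 4) + 6)² - 20)² = ((-3*(-2*(-6) + 4) + 6)² - 20)² = ((-3*(12 + 4) + 6)² - 20)² = ((-3*16 + 6)² - 20)² = ((-48 + 6)² - 20)² = ((-42)² - 20)² = (1764 - 20)² = 1744² = 3041536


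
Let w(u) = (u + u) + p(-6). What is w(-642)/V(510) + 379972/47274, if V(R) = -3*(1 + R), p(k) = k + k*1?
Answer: 107294030/12078507 ≈ 8.8831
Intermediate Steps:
p(k) = 2*k (p(k) = k + k = 2*k)
V(R) = -3 - 3*R
w(u) = -12 + 2*u (w(u) = (u + u) + 2*(-6) = 2*u - 12 = -12 + 2*u)
w(-642)/V(510) + 379972/47274 = (-12 + 2*(-642))/(-3 - 3*510) + 379972/47274 = (-12 - 1284)/(-3 - 1530) + 379972*(1/47274) = -1296/(-1533) + 189986/23637 = -1296*(-1/1533) + 189986/23637 = 432/511 + 189986/23637 = 107294030/12078507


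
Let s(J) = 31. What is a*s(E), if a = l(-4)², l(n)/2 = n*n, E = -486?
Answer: 31744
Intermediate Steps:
l(n) = 2*n² (l(n) = 2*(n*n) = 2*n²)
a = 1024 (a = (2*(-4)²)² = (2*16)² = 32² = 1024)
a*s(E) = 1024*31 = 31744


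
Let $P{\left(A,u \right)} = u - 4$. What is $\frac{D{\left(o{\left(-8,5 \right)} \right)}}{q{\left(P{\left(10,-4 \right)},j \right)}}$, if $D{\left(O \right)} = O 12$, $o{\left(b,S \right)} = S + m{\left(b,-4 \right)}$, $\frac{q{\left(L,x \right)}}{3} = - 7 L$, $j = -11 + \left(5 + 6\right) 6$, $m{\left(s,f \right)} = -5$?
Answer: $0$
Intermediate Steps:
$P{\left(A,u \right)} = -4 + u$ ($P{\left(A,u \right)} = u - 4 = -4 + u$)
$j = 55$ ($j = -11 + 11 \cdot 6 = -11 + 66 = 55$)
$q{\left(L,x \right)} = - 21 L$ ($q{\left(L,x \right)} = 3 \left(- 7 L\right) = - 21 L$)
$o{\left(b,S \right)} = -5 + S$ ($o{\left(b,S \right)} = S - 5 = -5 + S$)
$D{\left(O \right)} = 12 O$
$\frac{D{\left(o{\left(-8,5 \right)} \right)}}{q{\left(P{\left(10,-4 \right)},j \right)}} = \frac{12 \left(-5 + 5\right)}{\left(-21\right) \left(-4 - 4\right)} = \frac{12 \cdot 0}{\left(-21\right) \left(-8\right)} = \frac{0}{168} = 0 \cdot \frac{1}{168} = 0$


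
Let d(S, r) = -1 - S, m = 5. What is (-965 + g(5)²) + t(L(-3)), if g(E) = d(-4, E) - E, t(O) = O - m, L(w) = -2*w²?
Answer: -984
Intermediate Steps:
t(O) = -5 + O (t(O) = O - 1*5 = O - 5 = -5 + O)
g(E) = 3 - E (g(E) = (-1 - 1*(-4)) - E = (-1 + 4) - E = 3 - E)
(-965 + g(5)²) + t(L(-3)) = (-965 + (3 - 1*5)²) + (-5 - 2*(-3)²) = (-965 + (3 - 5)²) + (-5 - 2*9) = (-965 + (-2)²) + (-5 - 18) = (-965 + 4) - 23 = -961 - 23 = -984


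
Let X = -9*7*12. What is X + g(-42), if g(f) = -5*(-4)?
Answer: -736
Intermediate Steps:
X = -756 (X = -63*12 = -756)
g(f) = 20
X + g(-42) = -756 + 20 = -736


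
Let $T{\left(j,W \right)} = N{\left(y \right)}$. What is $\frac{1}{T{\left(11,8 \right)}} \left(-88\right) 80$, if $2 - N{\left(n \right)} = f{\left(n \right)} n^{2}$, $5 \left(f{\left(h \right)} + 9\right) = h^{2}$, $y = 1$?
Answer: $- \frac{17600}{27} \approx -651.85$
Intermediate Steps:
$f{\left(h \right)} = -9 + \frac{h^{2}}{5}$
$N{\left(n \right)} = 2 - n^{2} \left(-9 + \frac{n^{2}}{5}\right)$ ($N{\left(n \right)} = 2 - \left(-9 + \frac{n^{2}}{5}\right) n^{2} = 2 - n^{2} \left(-9 + \frac{n^{2}}{5}\right)$)
$T{\left(j,W \right)} = \frac{54}{5}$ ($T{\left(j,W \right)} = 2 + \frac{1^{2} \left(45 - 1^{2}\right)}{5} = 2 + \frac{1}{5} \cdot 1 \left(45 - 1\right) = 2 + \frac{1}{5} \cdot 1 \cdot 44 = 2 + \frac{44}{5} = \frac{54}{5}$)
$\frac{1}{T{\left(11,8 \right)}} \left(-88\right) 80 = \frac{1}{\frac{54}{5}} \left(-88\right) 80 = \frac{5}{54} \left(-88\right) 80 = \left(- \frac{220}{27}\right) 80 = - \frac{17600}{27}$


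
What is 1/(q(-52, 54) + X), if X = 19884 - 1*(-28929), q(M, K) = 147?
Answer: 1/48960 ≈ 2.0425e-5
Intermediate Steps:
X = 48813 (X = 19884 + 28929 = 48813)
1/(q(-52, 54) + X) = 1/(147 + 48813) = 1/48960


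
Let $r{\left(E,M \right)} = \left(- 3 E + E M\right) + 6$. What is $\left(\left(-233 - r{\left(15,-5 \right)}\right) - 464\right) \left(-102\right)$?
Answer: $59466$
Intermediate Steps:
$r{\left(E,M \right)} = 6 - 3 E + E M$
$\left(\left(-233 - r{\left(15,-5 \right)}\right) - 464\right) \left(-102\right) = \left(\left(-233 - \left(6 - 45 + 15 \left(-5\right)\right)\right) - 464\right) \left(-102\right) = \left(\left(-233 - \left(6 - 45 - 75\right)\right) - 464\right) \left(-102\right) = \left(\left(-233 - -114\right) - 464\right) \left(-102\right) = \left(\left(-233 + 114\right) - 464\right) \left(-102\right) = \left(-119 - 464\right) \left(-102\right) = \left(-583\right) \left(-102\right) = 59466$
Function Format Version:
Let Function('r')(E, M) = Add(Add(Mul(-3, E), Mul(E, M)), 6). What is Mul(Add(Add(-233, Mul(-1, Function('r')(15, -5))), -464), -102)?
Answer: 59466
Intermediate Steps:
Function('r')(E, M) = Add(6, Mul(-3, E), Mul(E, M))
Mul(Add(Add(-233, Mul(-1, Function('r')(15, -5))), -464), -102) = Mul(Add(Add(-233, Mul(-1, Add(6, Mul(-3, 15), Mul(15, -5)))), -464), -102) = Mul(Add(Add(-233, Mul(-1, Add(6, -45, -75))), -464), -102) = Mul(Add(Add(-233, Mul(-1, -114)), -464), -102) = Mul(Add(Add(-233, 114), -464), -102) = Mul(Add(-119, -464), -102) = Mul(-583, -102) = 59466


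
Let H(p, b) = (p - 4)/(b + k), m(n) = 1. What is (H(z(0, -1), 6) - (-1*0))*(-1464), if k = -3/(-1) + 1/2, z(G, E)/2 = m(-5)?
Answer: 5856/19 ≈ 308.21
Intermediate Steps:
z(G, E) = 2 (z(G, E) = 2*1 = 2)
k = 7/2 (k = -3*(-1) + 1*(½) = 3 + ½ = 7/2 ≈ 3.5000)
H(p, b) = (-4 + p)/(7/2 + b) (H(p, b) = (p - 4)/(b + 7/2) = (-4 + p)/(7/2 + b))
(H(z(0, -1), 6) - (-1*0))*(-1464) = (2*(-4 + 2)/(7 + 2*6) - (-1*0))*(-1464) = (2*(-2)/(7 + 12) - 0)*(-1464) = (2*(-2)/19 - 1*0)*(-1464) = (2*(1/19)*(-2) + 0)*(-1464) = (-4/19 + 0)*(-1464) = -4/19*(-1464) = 5856/19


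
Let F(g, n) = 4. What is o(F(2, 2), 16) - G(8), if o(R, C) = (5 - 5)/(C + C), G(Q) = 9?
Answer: -9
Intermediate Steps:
o(R, C) = 0 (o(R, C) = 0/((2*C)) = 0*(1/(2*C)) = 0)
o(F(2, 2), 16) - G(8) = 0 - 1*9 = 0 - 9 = -9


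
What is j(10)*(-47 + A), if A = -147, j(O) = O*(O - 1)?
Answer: -17460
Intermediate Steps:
j(O) = O*(-1 + O)
j(10)*(-47 + A) = (10*(-1 + 10))*(-47 - 147) = (10*9)*(-194) = 90*(-194) = -17460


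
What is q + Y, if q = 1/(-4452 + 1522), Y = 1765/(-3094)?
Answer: -1293636/2266355 ≈ -0.57080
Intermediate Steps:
Y = -1765/3094 (Y = 1765*(-1/3094) = -1765/3094 ≈ -0.57046)
q = -1/2930 (q = 1/(-2930) = -1/2930 ≈ -0.00034130)
q + Y = -1/2930 - 1765/3094 = -1293636/2266355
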